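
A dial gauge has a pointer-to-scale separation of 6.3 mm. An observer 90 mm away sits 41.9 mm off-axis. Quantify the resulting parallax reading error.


error = h * offset / d
= 6.3 * 41.9 / 90
= 2.9330

2.9330


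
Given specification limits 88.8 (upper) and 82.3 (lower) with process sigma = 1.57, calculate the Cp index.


Cp = (USL - LSL) / (6 * sigma)
= (88.8 - 82.3) / (6 * 1.57)
= 6.5000 / 9.4200
= 0.6900

0.6900


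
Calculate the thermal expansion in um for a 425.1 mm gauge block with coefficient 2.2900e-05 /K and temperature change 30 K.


dL = L * alpha * dT
= 425.1 * 2.2900e-05 * 30
= 0.2920437 mm
dL_um = 0.2920437 * 1000 = 292.0437 um

292.0437


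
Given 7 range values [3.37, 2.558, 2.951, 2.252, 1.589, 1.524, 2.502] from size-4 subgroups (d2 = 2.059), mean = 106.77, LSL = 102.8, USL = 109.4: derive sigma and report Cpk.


R_bar = (3.37 + 2.558 + 2.951 + 2.252 + 1.589 + 1.524 + 2.502) / 7 = 2.3922857
sigma = R_bar / d2 = 2.3922857 / 2.059 = 1.1618678
Cp = (USL - LSL)/(6*sigma) = (109.4 - 102.8)/(6*1.1618678) = 0.9468
Cpu = (109.4 - 106.77)/(3*1.1618678) = 0.7545
Cpl = (106.77 - 102.8)/(3*1.1618678) = 1.1390
Cpk = min(Cpu, Cpl) = 0.7545

0.7545


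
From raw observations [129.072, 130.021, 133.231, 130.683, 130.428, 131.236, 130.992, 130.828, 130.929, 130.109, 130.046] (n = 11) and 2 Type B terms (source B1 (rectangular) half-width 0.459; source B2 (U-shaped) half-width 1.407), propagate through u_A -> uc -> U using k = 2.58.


mean = (129.072 + 130.021 + 133.231 + 130.683 + 130.428 + 131.236 + 130.992 + 130.828 + 130.929 + 130.109 + 130.046) / 11 = 130.6886364
s = sqrt(sum((x - mean)^2)/(n-1)) = 1.0396452
u_A = s / sqrt(n) = 1.0396452 / sqrt(11) = 0.31346482
u_B1 = 0.459 / sqrt(3) = 0.26500377
u_B2 = 1.407 / sqrt(2) = 0.99489924
uc = sqrt(0.31346482^2 + 0.26500377^2 + 0.99489924^2) = 1.0762489
U = k * uc = 2.58 * 1.0762489
U = 2.7767

2.7767


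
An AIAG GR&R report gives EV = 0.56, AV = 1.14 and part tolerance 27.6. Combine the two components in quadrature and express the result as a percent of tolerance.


GRR = sqrt(EV^2 + AV^2) = sqrt(0.56^2 + 1.14^2) = 1.2701181
%GRR = GRR / tol * 100 = 1.2701181 / 27.6 * 100
%GRR = 4.6019

4.6019


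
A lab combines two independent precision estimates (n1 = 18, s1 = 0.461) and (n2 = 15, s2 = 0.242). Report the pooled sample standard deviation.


s_p = sqrt(((n1-1)*s1^2 + (n2-1)*s2^2) / (n1+n2-2))
numerator = (18-1)*0.461^2 + (15-1)*0.242^2 = 3.612857 + 0.819896 = 4.432753
denominator = 18 + 15 - 2 = 31
s_p^2 = 4.432753 / 31 = 0.14299203
s_p = sqrt(0.14299203) = 0.3781

0.3781


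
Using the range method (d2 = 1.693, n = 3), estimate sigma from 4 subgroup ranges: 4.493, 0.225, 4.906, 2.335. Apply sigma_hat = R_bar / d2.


R_bar = (4.493 + 0.225 + 4.906 + 2.335) / 4
R_bar = 11.959 / 4 = 2.98975
sigma_hat = R_bar / d2 = 2.98975 / 1.693 = 1.7659

1.7659


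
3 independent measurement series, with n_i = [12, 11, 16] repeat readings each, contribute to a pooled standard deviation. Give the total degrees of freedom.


nu = sum_i (n_i - 1)
nu = ((12 - 1) + (11 - 1) + (16 - 1))
nu = 11 + 10 + 15
nu = 36

36


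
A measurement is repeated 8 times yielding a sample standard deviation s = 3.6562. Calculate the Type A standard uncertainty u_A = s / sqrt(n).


u_A = s / sqrt(n)
u_A = 3.6562 / sqrt(8)
u_A = 3.6562 / 2.8284271
u_A = 1.2927

1.2927


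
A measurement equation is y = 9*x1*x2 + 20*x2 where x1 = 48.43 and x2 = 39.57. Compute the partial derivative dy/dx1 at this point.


y = 9*x1*x2 + 20*x2
dy/dx1 = 9*x2
Evaluate at x2 = 39.57: c1 = 9 * 39.57
c1 = 356.1300

356.1300


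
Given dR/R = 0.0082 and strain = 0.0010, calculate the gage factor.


GF = (dR/R) / epsilon
= 0.0082 / 0.0010
= 8.2000

8.2000


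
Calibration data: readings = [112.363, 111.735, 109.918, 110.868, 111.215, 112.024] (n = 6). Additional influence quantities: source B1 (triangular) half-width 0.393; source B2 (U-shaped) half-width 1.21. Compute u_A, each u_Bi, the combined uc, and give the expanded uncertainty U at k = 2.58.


mean = (112.363 + 111.735 + 109.918 + 110.868 + 111.215 + 112.024) / 6 = 111.3538333
s = sqrt(sum((x - mean)^2)/(n-1)) = 0.88653876
u_A = s / sqrt(n) = 0.88653876 / sqrt(6) = 0.36192793
u_B1 = 0.393 / sqrt(6) = 0.16044158
u_B2 = 1.21 / sqrt(2) = 0.85559921
uc = sqrt(0.36192793^2 + 0.16044158^2 + 0.85559921^2) = 0.94275306
U = k * uc = 2.58 * 0.94275306
U = 2.4323

2.4323


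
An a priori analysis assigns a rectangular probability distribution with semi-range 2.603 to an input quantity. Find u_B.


u_B = half_width / sqrt(3)
u_B = 2.603 / 1.7320508
u_B = 1.5028

1.5028


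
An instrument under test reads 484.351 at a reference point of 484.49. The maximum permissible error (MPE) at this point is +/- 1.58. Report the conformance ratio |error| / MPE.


e = indication - reference = 484.351 - 484.49 = -0.1390
|e| = 0.1390
ratio = |e| / MPE = 0.1390 / 1.58
ratio = 0.0880

0.0880


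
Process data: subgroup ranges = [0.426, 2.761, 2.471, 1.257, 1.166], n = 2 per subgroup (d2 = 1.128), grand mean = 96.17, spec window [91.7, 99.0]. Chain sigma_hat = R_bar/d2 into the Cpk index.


R_bar = (0.426 + 2.761 + 2.471 + 1.257 + 1.166) / 5 = 1.6162
sigma = R_bar / d2 = 1.6162 / 1.128 = 1.4328014
Cp = (USL - LSL)/(6*sigma) = (99.0 - 91.7)/(6*1.4328014) = 0.8492
Cpu = (99.0 - 96.17)/(3*1.4328014) = 0.6584
Cpl = (96.17 - 91.7)/(3*1.4328014) = 1.0399
Cpk = min(Cpu, Cpl) = 0.6584

0.6584


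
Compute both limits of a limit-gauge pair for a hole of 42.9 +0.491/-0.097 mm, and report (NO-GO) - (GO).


GO = nominal - lower_tol (smallest hole = maximum material condition)
GO = 42.9 - 0.097 = 42.803
NO-GO = nominal + upper_tol (largest hole = least material condition)
NO-GO = 42.9 + 0.491 = 43.391
spread = NO-GO - GO = 43.391 - 42.803 = 0.5880

0.5880


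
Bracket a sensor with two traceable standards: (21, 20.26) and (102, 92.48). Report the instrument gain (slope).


slope = (y2 - y1) / (x2 - x1)
= (92.48 - 20.26) / (102 - 21)
= 72.2200 / 81
= 0.8916

0.8916


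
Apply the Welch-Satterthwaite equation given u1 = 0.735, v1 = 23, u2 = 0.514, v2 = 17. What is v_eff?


uc = sqrt(u1^2 + u2^2) = sqrt(0.735^2 + 0.514^2) = 0.8968952
v_eff = uc^4 / (u1^4/v1 + u2^4/v2)
= 0.8968952^4 / (0.735^4/23 + 0.514^4/17)
= 0.64709314 / 0.016794683
v_eff = 38.5296

38.5296


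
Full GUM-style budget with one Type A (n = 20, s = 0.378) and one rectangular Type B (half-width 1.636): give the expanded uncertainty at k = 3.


u_A = s / sqrt(n) = 0.378 / sqrt(20) = 0.08452337
u_B = half_width / sqrt(3) = 1.636 / sqrt(3) = 0.94454504
uc = sqrt(u_A^2 + u_B^2) = sqrt(0.08452337^2 + 0.94454504^2) = 0.94831932
U = k * uc = 3 * 0.94831932
U = 2.8450

2.8450


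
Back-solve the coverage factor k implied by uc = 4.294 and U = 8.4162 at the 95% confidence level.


k = U / uc
k = 8.4162 / 4.294
k = 1.96

1.96


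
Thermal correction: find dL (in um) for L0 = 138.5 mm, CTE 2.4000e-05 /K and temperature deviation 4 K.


dL = L * alpha * dT
= 138.5 * 2.4000e-05 * 4
= 0.0132960 mm
dL_um = 0.0132960 * 1000 = 13.2960 um

13.2960


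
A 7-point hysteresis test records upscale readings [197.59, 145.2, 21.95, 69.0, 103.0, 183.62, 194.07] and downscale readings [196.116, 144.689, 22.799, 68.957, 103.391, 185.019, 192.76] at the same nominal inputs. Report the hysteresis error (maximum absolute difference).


|197.59 - 196.116| = 1.4740
|145.2 - 144.689| = 0.5110
|21.95 - 22.799| = 0.8490
|69.0 - 68.957| = 0.0430
|103.0 - 103.391| = 0.3910
|183.62 - 185.019| = 1.3990
|194.07 - 192.76| = 1.3100
hysteresis = max(diffs) = 1.4740

1.4740


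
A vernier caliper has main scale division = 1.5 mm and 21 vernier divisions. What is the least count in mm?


LC = MSD / n_div
= 1.5 / 21
= 0.0714

0.0714


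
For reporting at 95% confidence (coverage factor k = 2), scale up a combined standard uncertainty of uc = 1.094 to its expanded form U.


U = k * uc
U = 2 * 1.094
U = 2.1880

2.1880


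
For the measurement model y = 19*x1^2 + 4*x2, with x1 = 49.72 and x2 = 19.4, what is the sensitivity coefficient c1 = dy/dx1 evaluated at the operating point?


y = 19*x1^2 + 4*x2
dy/dx1 = 2*19*x1
Evaluate at x1 = 49.72: c1 = 38 * 49.72
c1 = 1889.3600

1889.3600


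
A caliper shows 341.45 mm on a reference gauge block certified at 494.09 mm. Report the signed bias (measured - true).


Systematic error = measured - true
= 341.45 - 494.09
= -152.6400

-152.6400


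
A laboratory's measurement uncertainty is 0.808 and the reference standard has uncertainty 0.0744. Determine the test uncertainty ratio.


TUR = u_lab / u_ref
= 0.808 / 0.0744
= 10.8602

10.8602


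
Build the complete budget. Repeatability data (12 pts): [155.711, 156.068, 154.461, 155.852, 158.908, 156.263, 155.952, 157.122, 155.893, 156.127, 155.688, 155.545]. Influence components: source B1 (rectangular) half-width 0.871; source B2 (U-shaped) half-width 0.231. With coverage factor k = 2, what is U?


mean = (155.711 + 156.068 + 154.461 + 155.852 + 158.908 + 156.263 + 155.952 + 157.122 + 155.893 + 156.127 + 155.688 + 155.545) / 12 = 156.1325
s = sqrt(sum((x - mean)^2)/(n-1)) = 1.0611599
u_A = s / sqrt(n) = 1.0611599 / sqrt(12) = 0.30633048
u_B1 = 0.871 / sqrt(3) = 0.50287208
u_B2 = 0.231 / sqrt(2) = 0.16334167
uc = sqrt(0.30633048^2 + 0.50287208^2 + 0.16334167^2) = 0.61106398
U = k * uc = 2 * 0.61106398
U = 1.2221

1.2221


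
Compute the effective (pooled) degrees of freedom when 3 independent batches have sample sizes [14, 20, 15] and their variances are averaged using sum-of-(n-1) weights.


nu = sum_i (n_i - 1)
nu = ((14 - 1) + (20 - 1) + (15 - 1))
nu = 13 + 19 + 14
nu = 46

46


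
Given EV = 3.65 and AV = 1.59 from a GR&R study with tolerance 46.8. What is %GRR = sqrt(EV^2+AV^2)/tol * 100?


GRR = sqrt(EV^2 + AV^2) = sqrt(3.65^2 + 1.59^2) = 3.9812812
%GRR = GRR / tol * 100 = 3.9812812 / 46.8 * 100
%GRR = 8.5070

8.5070


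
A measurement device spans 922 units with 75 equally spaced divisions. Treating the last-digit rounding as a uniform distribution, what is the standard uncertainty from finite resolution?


resolution = range / divisions
resolution = 922 / 75 = 12.293333
u_res = resolution / (2*sqrt(3))
u_res = 12.293333 / 3.4641016
u_res = 3.5488

3.5488


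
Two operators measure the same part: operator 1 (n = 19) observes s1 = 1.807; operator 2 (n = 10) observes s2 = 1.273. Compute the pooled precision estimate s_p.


s_p = sqrt(((n1-1)*s1^2 + (n2-1)*s2^2) / (n1+n2-2))
numerator = (19-1)*1.807^2 + (10-1)*1.273^2 = 58.774482 + 14.584761 = 73.359243
denominator = 19 + 10 - 2 = 27
s_p^2 = 73.359243 / 27 = 2.717009
s_p = sqrt(2.717009) = 1.6483

1.6483


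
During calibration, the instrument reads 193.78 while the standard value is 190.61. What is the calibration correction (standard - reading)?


Correction = standard - reading
= 190.61 - 193.78
= -3.1700

-3.1700


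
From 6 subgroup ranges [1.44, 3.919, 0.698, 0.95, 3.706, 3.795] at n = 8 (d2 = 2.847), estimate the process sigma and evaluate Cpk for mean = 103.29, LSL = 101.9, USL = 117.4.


R_bar = (1.44 + 3.919 + 0.698 + 0.95 + 3.706 + 3.795) / 6 = 2.418
sigma = R_bar / d2 = 2.418 / 2.847 = 0.84931507
Cp = (USL - LSL)/(6*sigma) = (117.4 - 101.9)/(6*0.84931507) = 3.0417
Cpu = (117.4 - 103.29)/(3*0.84931507) = 5.5378
Cpl = (103.29 - 101.9)/(3*0.84931507) = 0.5455
Cpk = min(Cpu, Cpl) = 0.5455

0.5455


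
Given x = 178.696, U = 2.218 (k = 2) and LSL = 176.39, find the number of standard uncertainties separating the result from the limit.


u = U / k = 2.218 / 2 = 1.109
margin = |LSL - x| = |176.39 - 178.696| = 2.306
z = margin / u = 2.306 / 1.109
z = 2.0794

2.0794


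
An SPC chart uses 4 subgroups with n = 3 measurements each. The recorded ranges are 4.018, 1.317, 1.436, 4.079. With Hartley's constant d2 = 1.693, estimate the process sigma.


R_bar = (4.018 + 1.317 + 1.436 + 4.079) / 4
R_bar = 10.85 / 4 = 2.7125
sigma_hat = R_bar / d2 = 2.7125 / 1.693 = 1.6022

1.6022


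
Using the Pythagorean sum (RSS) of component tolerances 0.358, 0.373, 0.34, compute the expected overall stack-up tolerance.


RSS = sqrt(0.358^2 + 0.373^2 + 0.34^2)
= sqrt(0.382893)
= 0.6188

0.6188


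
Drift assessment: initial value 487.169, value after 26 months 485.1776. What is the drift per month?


rate = (v2 - v1) / months
= (485.1776 - 487.169) / 26
= -1.9914 / 26
= -0.0766

-0.0766


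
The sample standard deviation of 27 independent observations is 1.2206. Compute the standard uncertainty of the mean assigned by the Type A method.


u_A = s / sqrt(n)
u_A = 1.2206 / sqrt(27)
u_A = 1.2206 / 5.1961524
u_A = 0.2349

0.2349


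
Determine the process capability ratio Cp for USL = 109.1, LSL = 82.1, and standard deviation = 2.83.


Cp = (USL - LSL) / (6 * sigma)
= (109.1 - 82.1) / (6 * 2.83)
= 27.0000 / 16.9800
= 1.5901

1.5901


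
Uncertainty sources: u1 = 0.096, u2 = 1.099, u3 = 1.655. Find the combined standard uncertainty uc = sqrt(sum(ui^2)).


uc = sqrt(0.096^2 + 1.099^2 + 1.655^2)
uc = sqrt(3.956042)
uc = 1.9890

1.9890


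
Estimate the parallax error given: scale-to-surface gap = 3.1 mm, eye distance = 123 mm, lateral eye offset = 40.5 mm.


error = h * offset / d
= 3.1 * 40.5 / 123
= 1.0207

1.0207


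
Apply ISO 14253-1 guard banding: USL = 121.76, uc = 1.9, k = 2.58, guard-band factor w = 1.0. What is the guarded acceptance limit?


U = k * uc = 2.58 * 1.9 = 4.902
guard band g = w * U = 1.0 * 4.902 = 4.902
AL = USL - g = 121.76 - 4.902
AL = 116.8580

116.8580


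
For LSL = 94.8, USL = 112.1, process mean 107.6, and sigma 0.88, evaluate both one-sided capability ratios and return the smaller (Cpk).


Cpu = (USL - mean) / (3*sigma) = (112.1 - 107.6) / (3*0.88) = 1.7045
Cpl = (mean - LSL) / (3*sigma) = (107.6 - 94.8) / (3*0.88) = 4.8485
Cpk = min(Cpu, Cpl) = 1.7045

1.7045


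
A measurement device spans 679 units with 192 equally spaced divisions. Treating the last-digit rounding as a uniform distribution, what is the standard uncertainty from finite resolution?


resolution = range / divisions
resolution = 679 / 192 = 3.5364583
u_res = resolution / (2*sqrt(3))
u_res = 3.5364583 / 3.4641016
u_res = 1.0209

1.0209


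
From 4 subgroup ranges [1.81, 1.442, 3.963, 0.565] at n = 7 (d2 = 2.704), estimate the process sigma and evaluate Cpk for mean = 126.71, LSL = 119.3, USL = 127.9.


R_bar = (1.81 + 1.442 + 3.963 + 0.565) / 4 = 1.945
sigma = R_bar / d2 = 1.945 / 2.704 = 0.71930473
Cp = (USL - LSL)/(6*sigma) = (127.9 - 119.3)/(6*0.71930473) = 1.9927
Cpu = (127.9 - 126.71)/(3*0.71930473) = 0.5515
Cpl = (126.71 - 119.3)/(3*0.71930473) = 3.4339
Cpk = min(Cpu, Cpl) = 0.5515

0.5515


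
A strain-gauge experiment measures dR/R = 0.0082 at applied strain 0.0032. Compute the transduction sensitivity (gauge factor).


GF = (dR/R) / epsilon
= 0.0082 / 0.0032
= 2.5625

2.5625


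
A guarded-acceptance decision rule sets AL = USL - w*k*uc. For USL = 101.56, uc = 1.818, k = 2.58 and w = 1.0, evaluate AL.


U = k * uc = 2.58 * 1.818 = 4.69044
guard band g = w * U = 1.0 * 4.69044 = 4.69044
AL = USL - g = 101.56 - 4.69044
AL = 96.8696

96.8696


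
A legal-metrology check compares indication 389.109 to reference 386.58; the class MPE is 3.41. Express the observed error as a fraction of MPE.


e = indication - reference = 389.109 - 386.58 = 2.5290
|e| = 2.5290
ratio = |e| / MPE = 2.5290 / 3.41
ratio = 0.7416

0.7416


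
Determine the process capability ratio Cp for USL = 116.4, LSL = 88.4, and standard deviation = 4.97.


Cp = (USL - LSL) / (6 * sigma)
= (116.4 - 88.4) / (6 * 4.97)
= 28.0000 / 29.8200
= 0.9390

0.9390


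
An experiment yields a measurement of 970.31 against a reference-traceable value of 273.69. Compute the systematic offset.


Systematic error = measured - true
= 970.31 - 273.69
= 696.6200

696.6200


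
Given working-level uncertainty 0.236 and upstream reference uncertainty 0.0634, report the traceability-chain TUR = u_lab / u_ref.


TUR = u_lab / u_ref
= 0.236 / 0.0634
= 3.7224

3.7224


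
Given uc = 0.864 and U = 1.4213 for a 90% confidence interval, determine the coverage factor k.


k = U / uc
k = 1.4213 / 0.864
k = 1.645

1.645


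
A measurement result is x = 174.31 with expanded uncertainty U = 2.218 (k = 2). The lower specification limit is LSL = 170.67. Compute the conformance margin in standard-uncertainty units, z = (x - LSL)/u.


u = U / k = 2.218 / 2 = 1.109
margin = |LSL - x| = |170.67 - 174.31| = 3.64
z = margin / u = 3.64 / 1.109
z = 3.2822

3.2822


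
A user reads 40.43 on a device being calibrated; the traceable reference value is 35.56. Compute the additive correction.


Correction = standard - reading
= 35.56 - 40.43
= -4.8700

-4.8700


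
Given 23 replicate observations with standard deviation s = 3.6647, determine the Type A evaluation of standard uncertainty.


u_A = s / sqrt(n)
u_A = 3.6647 / sqrt(23)
u_A = 3.6647 / 4.7958315
u_A = 0.7641

0.7641


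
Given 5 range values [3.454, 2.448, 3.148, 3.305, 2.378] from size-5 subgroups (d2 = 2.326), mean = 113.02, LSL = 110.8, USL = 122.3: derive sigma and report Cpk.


R_bar = (3.454 + 2.448 + 3.148 + 3.305 + 2.378) / 5 = 2.9466
sigma = R_bar / d2 = 2.9466 / 2.326 = 1.26681
Cp = (USL - LSL)/(6*sigma) = (122.3 - 110.8)/(6*1.26681) = 1.5130
Cpu = (122.3 - 113.02)/(3*1.26681) = 2.4418
Cpl = (113.02 - 110.8)/(3*1.26681) = 0.5841
Cpk = min(Cpu, Cpl) = 0.5841

0.5841


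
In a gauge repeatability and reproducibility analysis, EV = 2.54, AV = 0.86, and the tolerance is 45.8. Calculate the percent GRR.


GRR = sqrt(EV^2 + AV^2) = sqrt(2.54^2 + 0.86^2) = 2.6816413
%GRR = GRR / tol * 100 = 2.6816413 / 45.8 * 100
%GRR = 5.8551

5.8551


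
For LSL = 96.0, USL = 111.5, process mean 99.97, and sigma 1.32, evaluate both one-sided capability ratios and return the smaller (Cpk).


Cpu = (USL - mean) / (3*sigma) = (111.5 - 99.97) / (3*1.32) = 2.9116
Cpl = (mean - LSL) / (3*sigma) = (99.97 - 96.0) / (3*1.32) = 1.0025
Cpk = min(Cpu, Cpl) = 1.0025

1.0025


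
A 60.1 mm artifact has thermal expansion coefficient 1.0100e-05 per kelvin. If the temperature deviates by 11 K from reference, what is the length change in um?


dL = L * alpha * dT
= 60.1 * 1.0100e-05 * 11
= 0.0066771 mm
dL_um = 0.0066771 * 1000 = 6.6771 um

6.6771


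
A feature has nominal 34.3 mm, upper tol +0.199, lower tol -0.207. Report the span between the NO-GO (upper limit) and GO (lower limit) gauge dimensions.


GO = nominal - lower_tol (smallest hole = maximum material condition)
GO = 34.3 - 0.207 = 34.093
NO-GO = nominal + upper_tol (largest hole = least material condition)
NO-GO = 34.3 + 0.199 = 34.499
spread = NO-GO - GO = 34.499 - 34.093 = 0.4060

0.4060


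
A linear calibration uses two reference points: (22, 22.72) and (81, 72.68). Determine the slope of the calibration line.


slope = (y2 - y1) / (x2 - x1)
= (72.68 - 22.72) / (81 - 22)
= 49.9600 / 59
= 0.8468

0.8468


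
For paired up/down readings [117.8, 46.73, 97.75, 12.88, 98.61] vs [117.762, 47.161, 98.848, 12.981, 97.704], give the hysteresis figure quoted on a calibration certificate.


|117.8 - 117.762| = 0.0380
|46.73 - 47.161| = 0.4310
|97.75 - 98.848| = 1.0980
|12.88 - 12.981| = 0.1010
|98.61 - 97.704| = 0.9060
hysteresis = max(diffs) = 1.0980

1.0980


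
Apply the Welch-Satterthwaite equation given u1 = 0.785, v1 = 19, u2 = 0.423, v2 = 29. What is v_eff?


uc = sqrt(u1^2 + u2^2) = sqrt(0.785^2 + 0.423^2) = 0.89171408
v_eff = uc^4 / (u1^4/v1 + u2^4/v2)
= 0.89171408^4 / (0.785^4/19 + 0.423^4/29)
= 0.63226988 / 0.021089946
v_eff = 29.9797

29.9797


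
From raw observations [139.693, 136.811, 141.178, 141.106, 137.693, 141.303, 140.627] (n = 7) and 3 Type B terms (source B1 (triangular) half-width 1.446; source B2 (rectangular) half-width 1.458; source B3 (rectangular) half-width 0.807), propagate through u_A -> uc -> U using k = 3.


mean = (139.693 + 136.811 + 141.178 + 141.106 + 137.693 + 141.303 + 140.627) / 7 = 139.773
s = sqrt(sum((x - mean)^2)/(n-1)) = 1.8224239
u_A = s / sqrt(n) = 1.8224239 / sqrt(7) = 0.68881149
u_B1 = 1.446 / sqrt(6) = 0.59032703
u_B2 = 1.458 / sqrt(3) = 0.84177669
u_B3 = 0.807 / sqrt(3) = 0.46592167
uc = sqrt(0.68881149^2 + 0.59032703^2 + 0.84177669^2 + 0.46592167^2) = 1.3223533
U = k * uc = 3 * 1.3223533
U = 3.9671

3.9671


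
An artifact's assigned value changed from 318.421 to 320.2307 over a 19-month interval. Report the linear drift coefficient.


rate = (v2 - v1) / months
= (320.2307 - 318.421) / 19
= 1.8097 / 19
= 0.0952

0.0952


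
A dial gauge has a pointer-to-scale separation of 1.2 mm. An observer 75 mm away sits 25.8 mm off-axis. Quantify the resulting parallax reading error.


error = h * offset / d
= 1.2 * 25.8 / 75
= 0.4128

0.4128


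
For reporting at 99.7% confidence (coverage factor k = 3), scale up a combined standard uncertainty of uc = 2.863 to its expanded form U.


U = k * uc
U = 3 * 2.863
U = 8.5890

8.5890


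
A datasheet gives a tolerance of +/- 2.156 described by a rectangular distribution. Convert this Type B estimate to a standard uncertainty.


u_B = half_width / sqrt(3)
u_B = 2.156 / 1.7320508
u_B = 1.2448

1.2448


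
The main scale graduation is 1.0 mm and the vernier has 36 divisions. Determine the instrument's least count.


LC = MSD / n_div
= 1.0 / 36
= 0.0278

0.0278


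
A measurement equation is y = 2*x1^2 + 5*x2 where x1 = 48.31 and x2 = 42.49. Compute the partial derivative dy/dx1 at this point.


y = 2*x1^2 + 5*x2
dy/dx1 = 2*2*x1
Evaluate at x1 = 48.31: c1 = 4 * 48.31
c1 = 193.2400

193.2400


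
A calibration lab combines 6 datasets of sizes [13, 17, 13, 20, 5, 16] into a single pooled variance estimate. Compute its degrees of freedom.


nu = sum_i (n_i - 1)
nu = ((13 - 1) + (17 - 1) + (13 - 1) + (20 - 1) + (5 - 1) + (16 - 1))
nu = 12 + 16 + 12 + 19 + 4 + 15
nu = 78

78


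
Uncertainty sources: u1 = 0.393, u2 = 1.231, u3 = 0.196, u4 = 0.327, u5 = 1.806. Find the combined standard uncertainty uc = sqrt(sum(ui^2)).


uc = sqrt(0.393^2 + 1.231^2 + 0.196^2 + 0.327^2 + 1.806^2)
uc = sqrt(5.076791)
uc = 2.2532

2.2532


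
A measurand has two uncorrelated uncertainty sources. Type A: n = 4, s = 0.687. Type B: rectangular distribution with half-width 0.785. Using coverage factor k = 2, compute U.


u_A = s / sqrt(n) = 0.687 / sqrt(4) = 0.3435
u_B = half_width / sqrt(3) = 0.785 / sqrt(3) = 0.45321996
uc = sqrt(u_A^2 + u_B^2) = sqrt(0.3435^2 + 0.45321996^2) = 0.5686832
U = k * uc = 2 * 0.5686832
U = 1.1374

1.1374


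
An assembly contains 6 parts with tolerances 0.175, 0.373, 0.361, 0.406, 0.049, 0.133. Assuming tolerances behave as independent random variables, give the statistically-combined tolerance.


RSS = sqrt(0.175^2 + 0.373^2 + 0.361^2 + 0.406^2 + 0.049^2 + 0.133^2)
= sqrt(0.485001)
= 0.6964

0.6964


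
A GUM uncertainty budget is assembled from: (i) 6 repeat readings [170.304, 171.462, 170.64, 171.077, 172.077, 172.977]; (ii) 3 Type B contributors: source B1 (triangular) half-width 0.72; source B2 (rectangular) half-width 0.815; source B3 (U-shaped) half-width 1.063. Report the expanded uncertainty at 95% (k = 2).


mean = (170.304 + 171.462 + 170.64 + 171.077 + 172.077 + 172.977) / 6 = 171.4228333
s = sqrt(sum((x - mean)^2)/(n-1)) = 0.98276333
u_A = s / sqrt(n) = 0.98276333 / sqrt(6) = 0.40121145
u_B1 = 0.72 / sqrt(6) = 0.29393877
u_B2 = 0.815 / sqrt(3) = 0.47054047
u_B3 = 1.063 / sqrt(2) = 0.75165451
uc = sqrt(0.40121145^2 + 0.29393877^2 + 0.47054047^2 + 0.75165451^2) = 1.0167416
U = k * uc = 2 * 1.0167416
U = 2.0335

2.0335


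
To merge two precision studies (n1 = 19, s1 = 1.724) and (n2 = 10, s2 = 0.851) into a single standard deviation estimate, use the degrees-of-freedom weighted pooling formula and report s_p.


s_p = sqrt(((n1-1)*s1^2 + (n2-1)*s2^2) / (n1+n2-2))
numerator = (19-1)*1.724^2 + (10-1)*0.851^2 = 53.499168 + 6.517809 = 60.016977
denominator = 19 + 10 - 2 = 27
s_p^2 = 60.016977 / 27 = 2.222851
s_p = sqrt(2.222851) = 1.4909

1.4909


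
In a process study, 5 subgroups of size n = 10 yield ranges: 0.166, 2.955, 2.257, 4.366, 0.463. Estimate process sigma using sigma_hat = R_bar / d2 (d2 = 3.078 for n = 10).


R_bar = (0.166 + 2.955 + 2.257 + 4.366 + 0.463) / 5
R_bar = 10.207 / 5 = 2.0414
sigma_hat = R_bar / d2 = 2.0414 / 3.078 = 0.6632

0.6632


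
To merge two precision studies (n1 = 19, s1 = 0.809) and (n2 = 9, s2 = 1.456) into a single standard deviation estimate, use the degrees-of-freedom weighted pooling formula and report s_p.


s_p = sqrt(((n1-1)*s1^2 + (n2-1)*s2^2) / (n1+n2-2))
numerator = (19-1)*0.809^2 + (9-1)*1.456^2 = 11.780658 + 16.959488 = 28.740146
denominator = 19 + 9 - 2 = 26
s_p^2 = 28.740146 / 26 = 1.1053902
s_p = sqrt(1.1053902) = 1.0514

1.0514


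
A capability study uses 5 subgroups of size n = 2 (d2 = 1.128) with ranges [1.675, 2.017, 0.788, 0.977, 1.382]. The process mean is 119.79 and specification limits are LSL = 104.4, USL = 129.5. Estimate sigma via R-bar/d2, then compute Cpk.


R_bar = (1.675 + 2.017 + 0.788 + 0.977 + 1.382) / 5 = 1.3678
sigma = R_bar / d2 = 1.3678 / 1.128 = 1.2125887
Cp = (USL - LSL)/(6*sigma) = (129.5 - 104.4)/(6*1.2125887) = 3.4499
Cpu = (129.5 - 119.79)/(3*1.2125887) = 2.6692
Cpl = (119.79 - 104.4)/(3*1.2125887) = 4.2306
Cpk = min(Cpu, Cpl) = 2.6692

2.6692


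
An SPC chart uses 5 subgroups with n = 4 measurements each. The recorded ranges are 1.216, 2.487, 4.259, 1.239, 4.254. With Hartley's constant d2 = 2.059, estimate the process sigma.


R_bar = (1.216 + 2.487 + 4.259 + 1.239 + 4.254) / 5
R_bar = 13.455 / 5 = 2.691
sigma_hat = R_bar / d2 = 2.691 / 2.059 = 1.3069

1.3069


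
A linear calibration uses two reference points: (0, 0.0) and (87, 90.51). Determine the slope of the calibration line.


slope = (y2 - y1) / (x2 - x1)
= (90.51 - 0.0) / (87 - 0)
= 90.5100 / 87
= 1.0403

1.0403


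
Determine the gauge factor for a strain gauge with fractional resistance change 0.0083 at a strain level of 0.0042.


GF = (dR/R) / epsilon
= 0.0083 / 0.0042
= 1.9762

1.9762


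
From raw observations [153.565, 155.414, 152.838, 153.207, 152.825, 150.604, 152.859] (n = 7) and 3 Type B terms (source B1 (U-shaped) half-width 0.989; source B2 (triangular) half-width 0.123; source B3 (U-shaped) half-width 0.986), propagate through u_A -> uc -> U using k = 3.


mean = (153.565 + 155.414 + 152.838 + 153.207 + 152.825 + 150.604 + 152.859) / 7 = 153.0445714
s = sqrt(sum((x - mean)^2)/(n-1)) = 1.4138087
u_A = s / sqrt(n) = 1.4138087 / sqrt(7) = 0.53436946
u_B1 = 0.989 / sqrt(2) = 0.69932861
u_B2 = 0.123 / sqrt(6) = 0.05021454
u_B3 = 0.986 / sqrt(2) = 0.69720729
uc = sqrt(0.53436946^2 + 0.69932861^2 + 0.05021454^2 + 0.69720729^2) = 1.1239354
U = k * uc = 3 * 1.1239354
U = 3.3718

3.3718


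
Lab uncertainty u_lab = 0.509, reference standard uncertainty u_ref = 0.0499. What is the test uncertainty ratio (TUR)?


TUR = u_lab / u_ref
= 0.509 / 0.0499
= 10.2004

10.2004


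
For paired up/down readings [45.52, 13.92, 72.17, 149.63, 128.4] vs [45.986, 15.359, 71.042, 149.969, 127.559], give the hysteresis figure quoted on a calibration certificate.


|45.52 - 45.986| = 0.4660
|13.92 - 15.359| = 1.4390
|72.17 - 71.042| = 1.1280
|149.63 - 149.969| = 0.3390
|128.4 - 127.559| = 0.8410
hysteresis = max(diffs) = 1.4390

1.4390


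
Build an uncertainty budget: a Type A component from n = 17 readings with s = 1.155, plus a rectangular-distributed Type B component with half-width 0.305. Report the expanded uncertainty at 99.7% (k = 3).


u_A = s / sqrt(n) = 1.155 / sqrt(17) = 0.28012865
u_B = half_width / sqrt(3) = 0.305 / sqrt(3) = 0.17609183
uc = sqrt(u_A^2 + u_B^2) = sqrt(0.28012865^2 + 0.17609183^2) = 0.33087821
U = k * uc = 3 * 0.33087821
U = 0.9926

0.9926


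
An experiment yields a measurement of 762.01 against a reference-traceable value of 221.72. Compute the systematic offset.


Systematic error = measured - true
= 762.01 - 221.72
= 540.2900

540.2900


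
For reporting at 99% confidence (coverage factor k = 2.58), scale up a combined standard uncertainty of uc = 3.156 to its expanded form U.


U = k * uc
U = 2.58 * 3.156
U = 8.1425

8.1425


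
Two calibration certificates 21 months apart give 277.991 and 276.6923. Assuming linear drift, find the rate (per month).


rate = (v2 - v1) / months
= (276.6923 - 277.991) / 21
= -1.2987 / 21
= -0.0618

-0.0618


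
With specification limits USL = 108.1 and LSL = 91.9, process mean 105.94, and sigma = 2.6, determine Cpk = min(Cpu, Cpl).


Cpu = (USL - mean) / (3*sigma) = (108.1 - 105.94) / (3*2.6) = 0.2769
Cpl = (mean - LSL) / (3*sigma) = (105.94 - 91.9) / (3*2.6) = 1.8000
Cpk = min(Cpu, Cpl) = 0.2769

0.2769


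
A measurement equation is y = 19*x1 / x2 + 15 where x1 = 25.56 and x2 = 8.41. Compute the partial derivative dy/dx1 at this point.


y = 19*x1 / x2 + 15
dy/dx1 = 19/x2
Evaluate at x2 = 8.41: c1 = 19 / 8.41
c1 = 2.2592

2.2592


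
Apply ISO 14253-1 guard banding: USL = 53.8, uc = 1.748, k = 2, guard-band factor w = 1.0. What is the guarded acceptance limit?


U = k * uc = 2 * 1.748 = 3.496
guard band g = w * U = 1.0 * 3.496 = 3.496
AL = USL - g = 53.8 - 3.496
AL = 50.3040

50.3040


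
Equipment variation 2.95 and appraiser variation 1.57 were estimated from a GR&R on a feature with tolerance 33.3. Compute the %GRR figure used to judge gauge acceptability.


GRR = sqrt(EV^2 + AV^2) = sqrt(2.95^2 + 1.57^2) = 3.341766
%GRR = GRR / tol * 100 = 3.341766 / 33.3 * 100
%GRR = 10.0353

10.0353


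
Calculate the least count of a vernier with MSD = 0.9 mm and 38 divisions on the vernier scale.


LC = MSD / n_div
= 0.9 / 38
= 0.0237

0.0237


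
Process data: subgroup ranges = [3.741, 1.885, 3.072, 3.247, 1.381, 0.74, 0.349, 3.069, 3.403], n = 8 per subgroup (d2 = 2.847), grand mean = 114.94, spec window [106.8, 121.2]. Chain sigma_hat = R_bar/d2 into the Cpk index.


R_bar = (3.741 + 1.885 + 3.072 + 3.247 + 1.381 + 0.74 + 0.349 + 3.069 + 3.403) / 9 = 2.3207778
sigma = R_bar / d2 = 2.3207778 / 2.847 = 0.81516607
Cp = (USL - LSL)/(6*sigma) = (121.2 - 106.8)/(6*0.81516607) = 2.9442
Cpu = (121.2 - 114.94)/(3*0.81516607) = 2.5598
Cpl = (114.94 - 106.8)/(3*0.81516607) = 3.3286
Cpk = min(Cpu, Cpl) = 2.5598

2.5598


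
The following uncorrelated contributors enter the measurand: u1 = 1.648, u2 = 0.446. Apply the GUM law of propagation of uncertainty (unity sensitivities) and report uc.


uc = sqrt(1.648^2 + 0.446^2)
uc = sqrt(2.91482)
uc = 1.7073

1.7073


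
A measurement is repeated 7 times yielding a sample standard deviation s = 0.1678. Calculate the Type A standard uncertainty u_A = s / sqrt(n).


u_A = s / sqrt(n)
u_A = 0.1678 / sqrt(7)
u_A = 0.1678 / 2.6457513
u_A = 0.0634

0.0634


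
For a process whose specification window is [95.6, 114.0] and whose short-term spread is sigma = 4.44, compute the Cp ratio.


Cp = (USL - LSL) / (6 * sigma)
= (114.0 - 95.6) / (6 * 4.44)
= 18.4000 / 26.6400
= 0.6907

0.6907


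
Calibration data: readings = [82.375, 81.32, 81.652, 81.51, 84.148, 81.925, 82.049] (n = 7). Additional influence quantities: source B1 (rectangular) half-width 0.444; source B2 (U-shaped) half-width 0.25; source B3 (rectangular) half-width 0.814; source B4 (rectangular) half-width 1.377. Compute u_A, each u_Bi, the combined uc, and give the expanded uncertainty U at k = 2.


mean = (82.375 + 81.32 + 81.652 + 81.51 + 84.148 + 81.925 + 82.049) / 7 = 82.13985714
s = sqrt(sum((x - mean)^2)/(n-1)) = 0.95299868
u_A = s / sqrt(n) = 0.95299868 / sqrt(7) = 0.36019964
u_B1 = 0.444 / sqrt(3) = 0.25634352
u_B2 = 0.25 / sqrt(2) = 0.1767767
u_B3 = 0.814 / sqrt(3) = 0.46996312
u_B4 = 1.377 / sqrt(3) = 0.79501132
uc = sqrt(0.36019964^2 + 0.25634352^2 + 0.1767767^2 + 0.46996312^2 + 0.79501132^2) = 1.0390448
U = k * uc = 2 * 1.0390448
U = 2.0781

2.0781


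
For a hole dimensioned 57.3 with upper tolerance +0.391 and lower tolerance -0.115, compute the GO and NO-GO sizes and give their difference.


GO = nominal - lower_tol (smallest hole = maximum material condition)
GO = 57.3 - 0.115 = 57.185
NO-GO = nominal + upper_tol (largest hole = least material condition)
NO-GO = 57.3 + 0.391 = 57.691
spread = NO-GO - GO = 57.691 - 57.185 = 0.5060

0.5060


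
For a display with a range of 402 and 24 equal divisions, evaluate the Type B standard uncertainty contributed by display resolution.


resolution = range / divisions
resolution = 402 / 24 = 16.75
u_res = resolution / (2*sqrt(3))
u_res = 16.75 / 3.4641016
u_res = 4.8353

4.8353


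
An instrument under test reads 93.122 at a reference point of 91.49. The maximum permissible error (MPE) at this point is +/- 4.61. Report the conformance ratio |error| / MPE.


e = indication - reference = 93.122 - 91.49 = 1.6320
|e| = 1.6320
ratio = |e| / MPE = 1.6320 / 4.61
ratio = 0.3540

0.3540


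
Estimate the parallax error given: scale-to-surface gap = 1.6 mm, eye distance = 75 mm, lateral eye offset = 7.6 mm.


error = h * offset / d
= 1.6 * 7.6 / 75
= 0.1621

0.1621


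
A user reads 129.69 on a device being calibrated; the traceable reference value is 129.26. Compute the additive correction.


Correction = standard - reading
= 129.26 - 129.69
= -0.4300

-0.4300


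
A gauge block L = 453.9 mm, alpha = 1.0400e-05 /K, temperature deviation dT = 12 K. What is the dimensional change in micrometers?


dL = L * alpha * dT
= 453.9 * 1.0400e-05 * 12
= 0.0566467 mm
dL_um = 0.0566467 * 1000 = 56.6467 um

56.6467


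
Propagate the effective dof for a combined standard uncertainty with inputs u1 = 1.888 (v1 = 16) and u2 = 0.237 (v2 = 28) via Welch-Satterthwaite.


uc = sqrt(u1^2 + u2^2) = sqrt(1.888^2 + 0.237^2) = 1.9028171
v_eff = uc^4 / (u1^4/v1 + u2^4/v2)
= 1.9028171^4 / (1.888^4/16 + 0.237^4/28)
= 13.109562 / 0.79423605
v_eff = 16.5059

16.5059


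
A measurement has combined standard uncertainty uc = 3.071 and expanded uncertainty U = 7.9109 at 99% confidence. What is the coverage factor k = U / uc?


k = U / uc
k = 7.9109 / 3.071
k = 2.576

2.576


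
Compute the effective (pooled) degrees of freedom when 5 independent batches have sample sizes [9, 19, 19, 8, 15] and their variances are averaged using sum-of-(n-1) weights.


nu = sum_i (n_i - 1)
nu = ((9 - 1) + (19 - 1) + (19 - 1) + (8 - 1) + (15 - 1))
nu = 8 + 18 + 18 + 7 + 14
nu = 65

65


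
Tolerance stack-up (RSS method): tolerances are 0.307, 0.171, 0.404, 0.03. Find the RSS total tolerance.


RSS = sqrt(0.307^2 + 0.171^2 + 0.404^2 + 0.03^2)
= sqrt(0.287606)
= 0.5363

0.5363


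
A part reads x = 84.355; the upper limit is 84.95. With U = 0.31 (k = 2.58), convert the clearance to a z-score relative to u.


u = U / k = 0.31 / 2.58 = 0.12015504
margin = |USL - x| = |84.95 - 84.355| = 0.595
z = margin / u = 0.595 / 0.12015504
z = 4.9519

4.9519


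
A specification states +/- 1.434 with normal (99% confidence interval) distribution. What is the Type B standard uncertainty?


u_B = half_width / 2.576
u_B = 1.434 / 2.576
u_B = 0.5567

0.5567


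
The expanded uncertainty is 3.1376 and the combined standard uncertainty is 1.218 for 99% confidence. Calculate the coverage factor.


k = U / uc
k = 3.1376 / 1.218
k = 2.576

2.576


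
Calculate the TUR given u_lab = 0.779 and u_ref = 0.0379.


TUR = u_lab / u_ref
= 0.779 / 0.0379
= 20.5541

20.5541


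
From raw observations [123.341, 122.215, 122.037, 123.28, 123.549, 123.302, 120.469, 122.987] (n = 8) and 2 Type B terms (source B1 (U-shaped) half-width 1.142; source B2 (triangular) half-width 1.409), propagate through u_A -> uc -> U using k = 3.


mean = (123.341 + 122.215 + 122.037 + 123.28 + 123.549 + 123.302 + 120.469 + 122.987) / 8 = 122.6475
s = sqrt(sum((x - mean)^2)/(n-1)) = 1.0380586
u_A = s / sqrt(n) = 1.0380586 / sqrt(8) = 0.36700914
u_B1 = 1.142 / sqrt(2) = 0.80751594
u_B2 = 1.409 / sqrt(6) = 0.57522184
uc = sqrt(0.36700914^2 + 0.80751594^2 + 0.57522184^2) = 1.0571934
U = k * uc = 3 * 1.0571934
U = 3.1716

3.1716


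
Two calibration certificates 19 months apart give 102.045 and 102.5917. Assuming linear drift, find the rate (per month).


rate = (v2 - v1) / months
= (102.5917 - 102.045) / 19
= 0.5467 / 19
= 0.0288

0.0288


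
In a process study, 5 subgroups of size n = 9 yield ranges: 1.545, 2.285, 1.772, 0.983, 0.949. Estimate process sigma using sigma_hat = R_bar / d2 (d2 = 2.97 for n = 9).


R_bar = (1.545 + 2.285 + 1.772 + 0.983 + 0.949) / 5
R_bar = 7.534 / 5 = 1.5068
sigma_hat = R_bar / d2 = 1.5068 / 2.97 = 0.5073

0.5073


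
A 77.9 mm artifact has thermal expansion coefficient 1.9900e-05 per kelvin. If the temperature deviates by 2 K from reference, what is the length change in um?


dL = L * alpha * dT
= 77.9 * 1.9900e-05 * 2
= 0.0031004 mm
dL_um = 0.0031004 * 1000 = 3.1004 um

3.1004


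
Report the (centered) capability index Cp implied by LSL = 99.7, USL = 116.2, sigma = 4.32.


Cp = (USL - LSL) / (6 * sigma)
= (116.2 - 99.7) / (6 * 4.32)
= 16.5000 / 25.9200
= 0.6366

0.6366


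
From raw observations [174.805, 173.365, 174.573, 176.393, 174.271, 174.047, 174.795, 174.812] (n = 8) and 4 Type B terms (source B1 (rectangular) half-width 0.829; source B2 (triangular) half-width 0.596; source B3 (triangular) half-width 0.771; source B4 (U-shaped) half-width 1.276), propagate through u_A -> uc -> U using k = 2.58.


mean = (174.805 + 173.365 + 174.573 + 176.393 + 174.271 + 174.047 + 174.795 + 174.812) / 8 = 174.632625
s = sqrt(sum((x - mean)^2)/(n-1)) = 0.86778304
u_A = s / sqrt(n) = 0.86778304 / sqrt(8) = 0.30680764
u_B1 = 0.829 / sqrt(3) = 0.47862337
u_B2 = 0.596 / sqrt(6) = 0.24331598
u_B3 = 0.771 / sqrt(6) = 0.31475943
u_B4 = 1.276 / sqrt(2) = 0.90226825
uc = sqrt(0.30680764^2 + 0.47862337^2 + 0.24331598^2 + 0.31475943^2 + 0.90226825^2) = 1.1382335
U = k * uc = 2.58 * 1.1382335
U = 2.9366

2.9366


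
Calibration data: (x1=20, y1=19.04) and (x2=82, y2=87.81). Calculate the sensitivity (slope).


slope = (y2 - y1) / (x2 - x1)
= (87.81 - 19.04) / (82 - 20)
= 68.7700 / 62
= 1.1092

1.1092


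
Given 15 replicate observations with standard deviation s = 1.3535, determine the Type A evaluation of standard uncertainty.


u_A = s / sqrt(n)
u_A = 1.3535 / sqrt(15)
u_A = 1.3535 / 3.8729833
u_A = 0.3495

0.3495


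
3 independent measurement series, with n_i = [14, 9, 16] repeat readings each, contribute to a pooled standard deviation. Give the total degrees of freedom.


nu = sum_i (n_i - 1)
nu = ((14 - 1) + (9 - 1) + (16 - 1))
nu = 13 + 8 + 15
nu = 36

36


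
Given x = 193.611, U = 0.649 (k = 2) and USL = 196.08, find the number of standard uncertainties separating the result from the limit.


u = U / k = 0.649 / 2 = 0.3245
margin = |USL - x| = |196.08 - 193.611| = 2.469
z = margin / u = 2.469 / 0.3245
z = 7.6086

7.6086


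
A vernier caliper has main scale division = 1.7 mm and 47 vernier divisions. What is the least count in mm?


LC = MSD / n_div
= 1.7 / 47
= 0.0362

0.0362


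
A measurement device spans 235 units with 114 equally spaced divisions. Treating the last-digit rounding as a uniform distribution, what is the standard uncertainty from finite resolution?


resolution = range / divisions
resolution = 235 / 114 = 2.0614035
u_res = resolution / (2*sqrt(3))
u_res = 2.0614035 / 3.4641016
u_res = 0.5951

0.5951


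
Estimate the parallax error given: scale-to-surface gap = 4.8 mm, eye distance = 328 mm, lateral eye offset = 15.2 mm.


error = h * offset / d
= 4.8 * 15.2 / 328
= 0.2224

0.2224


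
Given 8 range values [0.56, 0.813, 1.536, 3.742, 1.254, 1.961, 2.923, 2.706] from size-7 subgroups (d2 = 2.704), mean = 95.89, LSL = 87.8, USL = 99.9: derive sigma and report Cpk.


R_bar = (0.56 + 0.813 + 1.536 + 3.742 + 1.254 + 1.961 + 2.923 + 2.706) / 8 = 1.936875
sigma = R_bar / d2 = 1.936875 / 2.704 = 0.71629993
Cp = (USL - LSL)/(6*sigma) = (99.9 - 87.8)/(6*0.71629993) = 2.8154
Cpu = (99.9 - 95.89)/(3*0.71629993) = 1.8661
Cpl = (95.89 - 87.8)/(3*0.71629993) = 3.7647
Cpk = min(Cpu, Cpl) = 1.8661

1.8661
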